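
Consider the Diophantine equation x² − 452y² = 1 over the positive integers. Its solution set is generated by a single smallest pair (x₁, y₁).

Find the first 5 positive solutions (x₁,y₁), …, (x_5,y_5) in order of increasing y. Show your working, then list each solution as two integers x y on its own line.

1204353 56648
2900932297217 136448377488
6987493029899166849 328664025545553880
16830816386073401651890177 791655010315592455701792
40540488414026331506287881514113 1906864173276900777578095047272

[21; 3,1,5,3,10,3,5,1,3,42] for √452; ℓ=10 ⇒ convergent index 9
i=0: a=21 ⇒ p=21, q=1
…
i=5: a=10 ⇒ p=16009, q=753
…
i=8: a=1 ⇒ p=313483, q=14745
i=9: a=3 ⇒ p=1204353, q=56648
(x₁, y₁) = (1204353, 56648);  1204353² − 452·56648² = 1 ✓
k=2:  x_2 = 1204353·1204353+452·56648·56648 = 2900932297217,  y_2 = 1204353·56648+56648·1204353 = 136448377488
k=3:  x_3 = 1204353·2900932297217+452·56648·136448377488 = 6987493029899166849,  y_3 = 1204353·136448377488+56648·2900932297217 = 328664025545553880
k=4:  x_4 = 1204353·6987493029899166849+452·56648·328664025545553880 = 16830816386073401651890177,  y_4 = 1204353·328664025545553880+56648·6987493029899166849 = 791655010315592455701792
k=5:  x_5 = 1204353·16830816386073401651890177+452·56648·791655010315592455701792 = 40540488414026331506287881514113,  y_5 = 1204353·791655010315592455701792+56648·16830816386073401651890177 = 1906864173276900777578095047272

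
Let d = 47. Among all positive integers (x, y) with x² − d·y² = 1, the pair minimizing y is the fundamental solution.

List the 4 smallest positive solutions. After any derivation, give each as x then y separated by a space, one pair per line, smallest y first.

48 7
4607 672
442224 64505
42448897 6191808

[6; 1,5,1,12] for √47; ℓ=4 ⇒ convergent index 3
i=0: a=6 ⇒ p=6, q=1
i=1: a=1 ⇒ p=7, q=1
i=2: a=5 ⇒ p=41, q=6
i=3: a=1 ⇒ p=48, q=7
(x₁, y₁) = (48, 7);  48² − 47·7² = 1 ✓
(x_2, y_2) = (48·48 + 47·7·7, 48·7 + 7·48) = (4607, 672)
(x_3, y_3) = (48·4607 + 47·7·672, 48·672 + 7·4607) = (442224, 64505)
(x_4, y_4) = (48·442224 + 47·7·64505, 48·64505 + 7·442224) = (42448897, 6191808)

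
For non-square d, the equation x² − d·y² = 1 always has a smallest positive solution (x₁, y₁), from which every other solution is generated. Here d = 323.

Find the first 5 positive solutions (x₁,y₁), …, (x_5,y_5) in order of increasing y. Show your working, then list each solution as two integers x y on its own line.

d=323: √d = [17; 1,34] (ℓ=2, even), read p_1/q_1
a_0=17:  p_0=17·1+0=17,  q_0=17·0+1=1
a_1=1:  p_1=1·17+1=18,  q_1=1·1+0=1
→ (18, 1).  Check: 18²=324, 323·1²=323, difference 1.
(x_2, y_2) = (18·18 + 323·1·1, 18·1 + 1·18) = (647, 36)
(x_3, y_3) = (18·647 + 323·1·36, 18·36 + 1·647) = (23274, 1295)
(x_4, y_4) = (18·23274 + 323·1·1295, 18·1295 + 1·23274) = (837217, 46584)
(x_5, y_5) = (18·837217 + 323·1·46584, 18·46584 + 1·837217) = (30116538, 1675729)

18 1
647 36
23274 1295
837217 46584
30116538 1675729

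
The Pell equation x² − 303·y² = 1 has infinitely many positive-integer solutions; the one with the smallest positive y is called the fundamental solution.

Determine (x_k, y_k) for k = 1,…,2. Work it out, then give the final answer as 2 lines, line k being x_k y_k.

2524 145
12741151 731960

d=303: √d = [17; 2,2,5,2,2,34] (ℓ=6, even), read p_5/q_5
k=0  a_k=17  p_k/q_k = 17/1
…
k=2  a_k=2  p_k/q_k = 87/5
k=3  a_k=5  p_k/q_k = 470/27
k=4  a_k=2  p_k/q_k = 1027/59
k=5  a_k=2  p_k/q_k = 2524/145
→ (2524, 145).  Check: 2524²=6370576, 303·145²=6370575, difference 1.
(x_2, y_2) = (2524·2524 + 303·145·145, 2524·145 + 145·2524) = (12741151, 731960)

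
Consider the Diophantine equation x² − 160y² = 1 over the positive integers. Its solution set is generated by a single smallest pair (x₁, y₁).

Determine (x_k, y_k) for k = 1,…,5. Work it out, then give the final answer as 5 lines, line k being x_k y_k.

d=160: √d = [12; 1,1,1,5,1,1,1,24] (ℓ=8, even), read p_7/q_7
a_0=12:  p_0=12·1+0=12,  q_0=12·0+1=1
a_1=1:  p_1=1·12+1=13,  q_1=1·1+0=1
a_2=1:  p_2=1·13+12=25,  q_2=1·1+1=2
a_3=1:  p_3=1·25+13=38,  q_3=1·2+1=3
…
a_5=1:  p_5=1·215+38=253,  q_5=1·17+3=20
a_6=1:  p_6=1·253+215=468,  q_6=1·20+17=37
a_7=1:  p_7=1·468+253=721,  q_7=1·37+20=57
→ (721, 57).  Check: 721²=519841, 160·57²=519840, difference 1.
(x_2, y_2) = (721·721 + 160·57·57, 721·57 + 57·721) = (1039681, 82194)
(x_3, y_3) = (721·1039681 + 160·57·82194, 721·82194 + 57·1039681) = (1499219281, 118523691)
(x_4, y_4) = (721·1499219281 + 160·57·118523691, 721·118523691 + 57·1499219281) = (2161873163521, 170911080228)
(x_5, y_5) = (721·2161873163521 + 160·57·170911080228, 721·170911080228 + 57·2161873163521) = (3117419602578001, 246453659165085)

721 57
1039681 82194
1499219281 118523691
2161873163521 170911080228
3117419602578001 246453659165085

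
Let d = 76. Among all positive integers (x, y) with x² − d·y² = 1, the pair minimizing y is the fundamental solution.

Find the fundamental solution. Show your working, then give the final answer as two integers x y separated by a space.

√76 → a₀=8, period (1,2,1,1,5,4,5,1,1,2,1,16); ℓ=12 even so k=11
k=0  a_k=8  p_k/q_k = 8/1
k=1  a_k=1  p_k/q_k = 9/1
k=2  a_k=2  p_k/q_k = 26/3
k=3  a_k=1  p_k/q_k = 35/4
…
k=5  a_k=5  p_k/q_k = 340/39
…
k=7  a_k=5  p_k/q_k = 7445/854
k=8  a_k=1  p_k/q_k = 8866/1017
k=9  a_k=1  p_k/q_k = 16311/1871
k=10  a_k=2  p_k/q_k = 41488/4759
k=11  a_k=1  p_k/q_k = 57799/6630
→ (57799, 6630).  Check: 57799²=3340724401, 76·6630²=3340724400, difference 1.

57799 6630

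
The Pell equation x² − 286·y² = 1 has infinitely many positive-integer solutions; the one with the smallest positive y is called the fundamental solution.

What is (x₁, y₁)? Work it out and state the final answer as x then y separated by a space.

√286 → a₀=16, period (1,10,3,3,2,3,3,10,1,32); ℓ=10 even so k=9
k=0  a_k=16  p_k/q_k = 16/1
k=1  a_k=1  p_k/q_k = 17/1
…
k=6  a_k=3  p_k/q_k = 15102/893
…
k=8  a_k=10  p_k/q_k = 512132/30283
k=9  a_k=1  p_k/q_k = 561835/33222
→ (561835, 33222).  Check: 561835²=315658567225, 286·33222²=315658567224, difference 1.

561835 33222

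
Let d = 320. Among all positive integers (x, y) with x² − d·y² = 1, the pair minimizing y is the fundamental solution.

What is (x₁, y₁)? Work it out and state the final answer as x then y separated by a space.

√320 = [17; 1,7,1,34, …], period ℓ=4 (even) → k=3
i=0: a=17 ⇒ p=17, q=1
i=1: a=1 ⇒ p=18, q=1
i=2: a=7 ⇒ p=143, q=8
i=3: a=1 ⇒ p=161, q=9
(x₁, y₁) = (161, 9);  161² − 320·9² = 1 ✓

161 9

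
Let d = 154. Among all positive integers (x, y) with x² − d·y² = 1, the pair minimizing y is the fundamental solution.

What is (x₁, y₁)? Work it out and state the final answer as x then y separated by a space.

√154 = [12; 2,2,3,1,2,1,3,2,2,24, …], period ℓ=10 (even) → k=9
a_0=12:  p_0=12·1+0=12,  q_0=12·0+1=1
a_1=2:  p_1=2·12+1=25,  q_1=2·1+0=2
a_2=2:  p_2=2·25+12=62,  q_2=2·2+1=5
…
a_4=1:  p_4=1·211+62=273,  q_4=1·17+5=22
a_5=2:  p_5=2·273+211=757,  q_5=2·22+17=61
…
a_8=2:  p_8=2·3847+1030=8724,  q_8=2·310+83=703
a_9=2:  p_9=2·8724+3847=21295,  q_9=2·703+310=1716
fundamental: x₁=21295, y₁=1716  (since 453477025 − 154·2944656 = 1)

21295 1716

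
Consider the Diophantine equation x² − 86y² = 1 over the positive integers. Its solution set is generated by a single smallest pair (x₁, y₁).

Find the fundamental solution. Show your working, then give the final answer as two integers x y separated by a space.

√86 → a₀=9, period (3,1,1,1,8,1,1,1,3,18); ℓ=10 even so k=9
i=0: a=9 ⇒ p=9, q=1
i=1: a=3 ⇒ p=28, q=3
i=2: a=1 ⇒ p=37, q=4
…
i=4: a=1 ⇒ p=102, q=11
i=5: a=8 ⇒ p=881, q=95
i=6: a=1 ⇒ p=983, q=106
…
i=8: a=1 ⇒ p=2847, q=307
i=9: a=3 ⇒ p=10405, q=1122
fundamental: x₁=10405, y₁=1122  (since 108264025 − 86·1258884 = 1)

10405 1122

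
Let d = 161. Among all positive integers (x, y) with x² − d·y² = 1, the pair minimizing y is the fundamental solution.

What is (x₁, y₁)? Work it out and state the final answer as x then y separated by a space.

11775 928

d=161: √d = [12; 1,2,4,1,2,1,4,2,1,24] (ℓ=10, even), read p_9/q_9
k=0  a_k=12  p_k/q_k = 12/1
…
k=3  a_k=4  p_k/q_k = 165/13
k=4  a_k=1  p_k/q_k = 203/16
…
k=6  a_k=1  p_k/q_k = 774/61
k=7  a_k=4  p_k/q_k = 3667/289
k=8  a_k=2  p_k/q_k = 8108/639
k=9  a_k=1  p_k/q_k = 11775/928
fundamental: x₁=11775, y₁=928  (since 138650625 − 161·861184 = 1)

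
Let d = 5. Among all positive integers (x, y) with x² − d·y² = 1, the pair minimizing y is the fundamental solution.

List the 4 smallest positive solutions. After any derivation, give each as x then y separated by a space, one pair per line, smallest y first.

√5 → a₀=2, period (4); ℓ=1 odd so k=1
i=0: a=2 ⇒ p=2, q=1
i=1: a=4 ⇒ p=9, q=4
fundamental: x₁=9, y₁=4  (since 81 − 5·16 = 1)
n=2: (9,4)∘(9,4) = (9·9+5·4·4, 9·4+4·9) = (161,72)
n=3: (161,72)∘(9,4) = (9·161+5·4·72, 9·72+4·161) = (2889,1292)
n=4: (2889,1292)∘(9,4) = (9·2889+5·4·1292, 9·1292+4·2889) = (51841,23184)

9 4
161 72
2889 1292
51841 23184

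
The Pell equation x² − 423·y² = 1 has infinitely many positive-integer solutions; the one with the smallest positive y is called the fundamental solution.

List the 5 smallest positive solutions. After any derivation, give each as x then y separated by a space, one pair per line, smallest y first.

4607 224
42448897 2063936
391124132351 19017106080
3603817713033217 175223613357184
33205576016763929087 1614510354455987296

√423 = [20; 1,1,3,4,3,1,1,40, …], period ℓ=8 (even) → k=7
i=0: a=20 ⇒ p=20, q=1
…
i=6: a=1 ⇒ p=2612, q=127
i=7: a=1 ⇒ p=4607, q=224
fundamental: x₁=4607, y₁=224  (since 21224449 − 423·50176 = 1)
(x_2, y_2) = (4607·4607 + 423·224·224, 4607·224 + 224·4607) = (42448897, 2063936)
(x_3, y_3) = (4607·42448897 + 423·224·2063936, 4607·2063936 + 224·42448897) = (391124132351, 19017106080)
(x_4, y_4) = (4607·391124132351 + 423·224·19017106080, 4607·19017106080 + 224·391124132351) = (3603817713033217, 175223613357184)
(x_5, y_5) = (4607·3603817713033217 + 423·224·175223613357184, 4607·175223613357184 + 224·3603817713033217) = (33205576016763929087, 1614510354455987296)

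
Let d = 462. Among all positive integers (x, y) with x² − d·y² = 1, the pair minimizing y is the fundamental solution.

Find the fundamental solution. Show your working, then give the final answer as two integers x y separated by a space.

√462 → a₀=21, period (2,42); ℓ=2 even so k=1
i=0: a=21 ⇒ p=21, q=1
i=1: a=2 ⇒ p=43, q=2
fundamental: x₁=43, y₁=2  (since 1849 − 462·4 = 1)

43 2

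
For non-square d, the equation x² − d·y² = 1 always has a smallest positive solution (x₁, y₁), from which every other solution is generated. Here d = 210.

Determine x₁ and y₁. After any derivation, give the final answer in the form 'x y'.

29 2

[14; 2,28] for √210; ℓ=2 ⇒ convergent index 1
step 0: (14, 1)  from 14·(1,0) + (0,1)
step 1: (29, 2)  from 2·(14,1) + (1,0)
fundamental: x₁=29, y₁=2  (since 841 − 210·4 = 1)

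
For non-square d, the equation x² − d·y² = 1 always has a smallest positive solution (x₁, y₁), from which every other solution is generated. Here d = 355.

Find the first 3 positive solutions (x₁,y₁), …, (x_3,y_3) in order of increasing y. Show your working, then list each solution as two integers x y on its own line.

√355 = [18; 1,5,3,3,1,6,1,3,3,5,1,36, …], period ℓ=12 (even) → k=11
i=0: a=18 ⇒ p=18, q=1
…
i=2: a=5 ⇒ p=113, q=6
i=3: a=3 ⇒ p=358, q=19
…
i=6: a=6 ⇒ p=10457, q=555
…
i=10: a=5 ⇒ p=803418, q=42641
i=11: a=1 ⇒ p=954809, q=50676
(x₁, y₁) = (954809, 50676);  954809² − 355·50676² = 1 ✓
k=2:  x_2 = 954809·954809+355·50676·50676 = 1823320452961,  y_2 = 954809·50676+50676·954809 = 96771801768
k=3:  x_3 = 954809·1823320452961+355·50676·96771801768 = 3481845556741524089,  y_3 = 954809·96771801768+50676·1823320452961 = 184797174548553948

954809 50676
1823320452961 96771801768
3481845556741524089 184797174548553948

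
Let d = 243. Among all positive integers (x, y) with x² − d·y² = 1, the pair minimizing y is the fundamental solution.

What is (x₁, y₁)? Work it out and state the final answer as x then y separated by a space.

70226 4505

√243 → a₀=15, period (1,1,2,3,15,3,2,1,1,30); ℓ=10 even so k=9
a_0=15:  p_0=15·1+0=15,  q_0=15·0+1=1
a_1=1:  p_1=1·15+1=16,  q_1=1·1+0=1
a_2=1:  p_2=1·16+15=31,  q_2=1·1+1=2
…
a_6=3:  p_6=3·4053+265=12424,  q_6=3·260+17=797
…
a_8=1:  p_8=1·28901+12424=41325,  q_8=1·1854+797=2651
a_9=1:  p_9=1·41325+28901=70226,  q_9=1·2651+1854=4505
fundamental: x₁=70226, y₁=4505  (since 4931691076 − 243·20295025 = 1)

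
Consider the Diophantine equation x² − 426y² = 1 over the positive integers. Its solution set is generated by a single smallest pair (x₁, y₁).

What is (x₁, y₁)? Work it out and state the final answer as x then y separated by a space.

88751 4300

√426 = [20; 1,1,1,3,2,6,2,3,1,1,1,40, …], period ℓ=12 (even) → k=11
i=0: a=20 ⇒ p=20, q=1
…
i=8: a=3 ⇒ p=24809, q=1202
…
i=10: a=1 ⇒ p=56780, q=2751
i=11: a=1 ⇒ p=88751, q=4300
→ (88751, 4300).  Check: 88751²=7876740001, 426·4300²=7876740000, difference 1.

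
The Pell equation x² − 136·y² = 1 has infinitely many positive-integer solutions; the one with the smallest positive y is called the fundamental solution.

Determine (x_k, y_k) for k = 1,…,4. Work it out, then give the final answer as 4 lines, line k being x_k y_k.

d=136: √d = [11; 1,1,1,22] (ℓ=4, even), read p_3/q_3
k=0  a_k=11  p_k/q_k = 11/1
k=1  a_k=1  p_k/q_k = 12/1
k=2  a_k=1  p_k/q_k = 23/2
k=3  a_k=1  p_k/q_k = 35/3
fundamental: x₁=35, y₁=3  (since 1225 − 136·9 = 1)
k=2:  x_2 = 35·35+136·3·3 = 2449,  y_2 = 35·3+3·35 = 210
k=3:  x_3 = 35·2449+136·3·210 = 171395,  y_3 = 35·210+3·2449 = 14697
k=4:  x_4 = 35·171395+136·3·14697 = 11995201,  y_4 = 35·14697+3·171395 = 1028580

35 3
2449 210
171395 14697
11995201 1028580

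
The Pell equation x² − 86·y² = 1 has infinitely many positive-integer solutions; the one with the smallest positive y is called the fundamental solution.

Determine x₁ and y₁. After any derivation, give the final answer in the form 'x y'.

√86 = [9; 3,1,1,1,8,1,1,1,3,18, …], period ℓ=10 (even) → k=9
step 0: (9, 1)  from 9·(1,0) + (0,1)
…
step 2: (37, 4)  from 1·(28,3) + (9,1)
step 3: (65, 7)  from 1·(37,4) + (28,3)
…
step 5: (881, 95)  from 8·(102,11) + (65,7)
step 6: (983, 106)  from 1·(881,95) + (102,11)
…
step 8: (2847, 307)  from 1·(1864,201) + (983,106)
step 9: (10405, 1122)  from 3·(2847,307) + (1864,201)
(x₁, y₁) = (10405, 1122);  10405² − 86·1122² = 1 ✓

10405 1122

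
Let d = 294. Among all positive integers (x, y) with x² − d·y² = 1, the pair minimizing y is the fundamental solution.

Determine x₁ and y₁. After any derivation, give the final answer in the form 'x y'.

[17; 6,1,4,1,6,34] for √294; ℓ=6 ⇒ convergent index 5
step 0: (17, 1)  from 17·(1,0) + (0,1)
step 1: (103, 6)  from 6·(17,1) + (1,0)
…
step 3: (583, 34)  from 4·(120,7) + (103,6)
step 4: (703, 41)  from 1·(583,34) + (120,7)
step 5: (4801, 280)  from 6·(703,41) + (583,34)
(x₁, y₁) = (4801, 280);  4801² − 294·280² = 1 ✓

4801 280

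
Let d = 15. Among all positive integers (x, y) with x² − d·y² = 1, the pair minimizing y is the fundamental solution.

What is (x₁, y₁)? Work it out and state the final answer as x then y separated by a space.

4 1

[3; 1,6] for √15; ℓ=2 ⇒ convergent index 1
i=0: a=3 ⇒ p=3, q=1
i=1: a=1 ⇒ p=4, q=1
(x₁, y₁) = (4, 1);  4² − 15·1² = 1 ✓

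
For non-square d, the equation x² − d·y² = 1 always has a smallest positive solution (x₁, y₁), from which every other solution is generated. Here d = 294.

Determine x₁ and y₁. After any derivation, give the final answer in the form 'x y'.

[17; 6,1,4,1,6,34] for √294; ℓ=6 ⇒ convergent index 5
i=0: a=17 ⇒ p=17, q=1
i=1: a=6 ⇒ p=103, q=6
i=2: a=1 ⇒ p=120, q=7
i=3: a=4 ⇒ p=583, q=34
i=4: a=1 ⇒ p=703, q=41
i=5: a=6 ⇒ p=4801, q=280
(x₁, y₁) = (4801, 280);  4801² − 294·280² = 1 ✓

4801 280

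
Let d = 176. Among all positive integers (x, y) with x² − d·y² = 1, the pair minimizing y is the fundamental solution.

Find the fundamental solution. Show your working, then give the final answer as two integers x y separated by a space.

[13; 3,1,3,26] for √176; ℓ=4 ⇒ convergent index 3
i=0: a=13 ⇒ p=13, q=1
i=1: a=3 ⇒ p=40, q=3
i=2: a=1 ⇒ p=53, q=4
i=3: a=3 ⇒ p=199, q=15
fundamental: x₁=199, y₁=15  (since 39601 − 176·225 = 1)

199 15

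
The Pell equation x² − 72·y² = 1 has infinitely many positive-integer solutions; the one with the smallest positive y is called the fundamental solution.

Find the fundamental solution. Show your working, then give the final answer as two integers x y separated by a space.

17 2

√72 → a₀=8, period (2,16); ℓ=2 even so k=1
i=0: a=8 ⇒ p=8, q=1
i=1: a=2 ⇒ p=17, q=2
→ (17, 2).  Check: 17²=289, 72·2²=288, difference 1.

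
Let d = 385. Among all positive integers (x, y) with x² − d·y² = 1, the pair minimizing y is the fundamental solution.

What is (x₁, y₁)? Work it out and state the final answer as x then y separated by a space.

d=385: √d = [19; 1,1,1,1,1,…,1,1,38] (ℓ=16, even), read p_15/q_15
i=0: a=19 ⇒ p=19, q=1
i=1: a=1 ⇒ p=20, q=1
i=2: a=1 ⇒ p=39, q=2
i=3: a=1 ⇒ p=59, q=3
i=4: a=1 ⇒ p=98, q=5
i=5: a=1 ⇒ p=157, q=8
i=6: a=3 ⇒ p=569, q=29
i=7: a=1 ⇒ p=726, q=37
i=8: a=2 ⇒ p=2021, q=103
i=9: a=1 ⇒ p=2747, q=140
i=10: a=3 ⇒ p=10262, q=523
i=11: a=1 ⇒ p=13009, q=663
i=12: a=1 ⇒ p=23271, q=1186
i=13: a=1 ⇒ p=36280, q=1849
i=14: a=1 ⇒ p=59551, q=3035
i=15: a=1 ⇒ p=95831, q=4884
(x₁, y₁) = (95831, 4884);  95831² − 385·4884² = 1 ✓

95831 4884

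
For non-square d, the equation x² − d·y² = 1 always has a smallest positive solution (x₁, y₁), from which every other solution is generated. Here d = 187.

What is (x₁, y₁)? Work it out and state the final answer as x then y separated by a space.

√187 = [13; 1,2,13,2,1,26, …], period ℓ=6 (even) → k=5
i=0: a=13 ⇒ p=13, q=1
i=1: a=1 ⇒ p=14, q=1
…
i=3: a=13 ⇒ p=547, q=40
i=4: a=2 ⇒ p=1135, q=83
i=5: a=1 ⇒ p=1682, q=123
fundamental: x₁=1682, y₁=123  (since 2829124 − 187·15129 = 1)

1682 123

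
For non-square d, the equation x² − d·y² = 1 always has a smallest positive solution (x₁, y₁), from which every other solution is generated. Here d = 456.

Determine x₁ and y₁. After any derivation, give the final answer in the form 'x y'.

1025 48

√456 = [21; 2,1,4,1,2,42, …], period ℓ=6 (even) → k=5
k=0  a_k=21  p_k/q_k = 21/1
k=1  a_k=2  p_k/q_k = 43/2
k=2  a_k=1  p_k/q_k = 64/3
k=3  a_k=4  p_k/q_k = 299/14
k=4  a_k=1  p_k/q_k = 363/17
k=5  a_k=2  p_k/q_k = 1025/48
(x₁, y₁) = (1025, 48);  1025² − 456·48² = 1 ✓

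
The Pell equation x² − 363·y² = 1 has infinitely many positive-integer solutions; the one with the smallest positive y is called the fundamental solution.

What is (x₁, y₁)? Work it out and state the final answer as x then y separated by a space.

√363 = [19; 19,38, …], period ℓ=2 (even) → k=1
k=0  a_k=19  p_k/q_k = 19/1
k=1  a_k=19  p_k/q_k = 362/19
fundamental: x₁=362, y₁=19  (since 131044 − 363·361 = 1)

362 19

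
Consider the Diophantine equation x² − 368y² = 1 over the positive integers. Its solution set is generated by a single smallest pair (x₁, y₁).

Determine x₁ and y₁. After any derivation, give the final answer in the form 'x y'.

1151 60

√368 → a₀=19, period (5,2,5,38); ℓ=4 even so k=3
k=0  a_k=19  p_k/q_k = 19/1
…
k=2  a_k=2  p_k/q_k = 211/11
k=3  a_k=5  p_k/q_k = 1151/60
fundamental: x₁=1151, y₁=60  (since 1324801 − 368·3600 = 1)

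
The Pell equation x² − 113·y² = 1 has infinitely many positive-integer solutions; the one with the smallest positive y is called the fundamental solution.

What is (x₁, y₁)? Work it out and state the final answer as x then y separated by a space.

1204353 113296

[10; 1,1,1,2,2,1,1,1,20] for √113; ℓ=9 ⇒ convergent index 17
a_0=10:  p_0=10·1+0=10,  q_0=10·0+1=1
…
a_2=1:  p_2=1·11+10=21,  q_2=1·1+1=2
…
a_4=2:  p_4=2·32+21=85,  q_4=2·3+2=8
a_5=2:  p_5=2·85+32=202,  q_5=2·8+3=19
…
a_8=1:  p_8=1·489+287=776,  q_8=1·46+27=73
a_9=20:  p_9=20·776+489=16009,  q_9=20·73+46=1506
…
a_16=1:  p_16=1·445435+313483=758918,  q_16=1·41903+29490=71393
a_17=1:  p_17=1·758918+445435=1204353,  q_17=1·71393+41903=113296
(x₁, y₁) = (1204353, 113296);  1204353² − 113·113296² = 1 ✓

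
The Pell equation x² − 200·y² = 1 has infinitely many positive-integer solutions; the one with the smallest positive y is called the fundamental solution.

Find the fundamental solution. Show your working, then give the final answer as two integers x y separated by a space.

√200 → a₀=14, period (7,28); ℓ=2 even so k=1
k=0  a_k=14  p_k/q_k = 14/1
k=1  a_k=7  p_k/q_k = 99/7
(x₁, y₁) = (99, 7);  99² − 200·7² = 1 ✓

99 7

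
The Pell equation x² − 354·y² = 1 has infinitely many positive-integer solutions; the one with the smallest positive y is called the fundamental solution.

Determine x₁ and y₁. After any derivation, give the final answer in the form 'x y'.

d=354: √d = [18; 1,4,2,2,18,2,2,4,1,36] (ℓ=10, even), read p_9/q_9
step 0: (18, 1)  from 18·(1,0) + (0,1)
step 1: (19, 1)  from 1·(18,1) + (1,0)
step 2: (94, 5)  from 4·(19,1) + (18,1)
step 3: (207, 11)  from 2·(94,5) + (19,1)
step 4: (508, 27)  from 2·(207,11) + (94,5)
step 5: (9351, 497)  from 18·(508,27) + (207,11)
…
step 8: (210294, 11177)  from 4·(47771,2539) + (19210,1021)
step 9: (258065, 13716)  from 1·(210294,11177) + (47771,2539)
(x₁, y₁) = (258065, 13716);  258065² − 354·13716² = 1 ✓

258065 13716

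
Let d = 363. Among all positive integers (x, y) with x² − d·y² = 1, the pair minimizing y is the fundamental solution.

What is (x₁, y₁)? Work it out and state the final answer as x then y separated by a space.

√363 = [19; 19,38, …], period ℓ=2 (even) → k=1
i=0: a=19 ⇒ p=19, q=1
i=1: a=19 ⇒ p=362, q=19
→ (362, 19).  Check: 362²=131044, 363·19²=131043, difference 1.

362 19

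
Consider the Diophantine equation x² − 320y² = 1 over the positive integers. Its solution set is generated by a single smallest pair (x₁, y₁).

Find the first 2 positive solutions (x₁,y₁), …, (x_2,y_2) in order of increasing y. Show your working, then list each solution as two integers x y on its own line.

161 9
51841 2898

[17; 1,7,1,34] for √320; ℓ=4 ⇒ convergent index 3
i=0: a=17 ⇒ p=17, q=1
i=1: a=1 ⇒ p=18, q=1
i=2: a=7 ⇒ p=143, q=8
i=3: a=1 ⇒ p=161, q=9
(x₁, y₁) = (161, 9);  161² − 320·9² = 1 ✓
k=2:  x_2 = 161·161+320·9·9 = 51841,  y_2 = 161·9+9·161 = 2898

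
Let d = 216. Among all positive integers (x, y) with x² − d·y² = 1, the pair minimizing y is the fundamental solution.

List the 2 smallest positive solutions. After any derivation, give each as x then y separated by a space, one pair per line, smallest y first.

485 33
470449 32010

d=216: √d = [14; 1,2,3,2,1,28] (ℓ=6, even), read p_5/q_5
step 0: (14, 1)  from 14·(1,0) + (0,1)
step 1: (15, 1)  from 1·(14,1) + (1,0)
…
step 3: (147, 10)  from 3·(44,3) + (15,1)
step 4: (338, 23)  from 2·(147,10) + (44,3)
step 5: (485, 33)  from 1·(338,23) + (147,10)
(x₁, y₁) = (485, 33);  485² − 216·33² = 1 ✓
k=2:  x_2 = 485·485+216·33·33 = 470449,  y_2 = 485·33+33·485 = 32010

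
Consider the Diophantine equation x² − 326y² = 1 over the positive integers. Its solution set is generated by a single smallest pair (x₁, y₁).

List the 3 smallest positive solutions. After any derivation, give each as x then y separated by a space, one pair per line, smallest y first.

325 18
211249 11700
137311525 7604982

√326 = [18; 18,36, …], period ℓ=2 (even) → k=1
i=0: a=18 ⇒ p=18, q=1
i=1: a=18 ⇒ p=325, q=18
fundamental: x₁=325, y₁=18  (since 105625 − 326·324 = 1)
(x_2, y_2) = (325·325 + 326·18·18, 325·18 + 18·325) = (211249, 11700)
(x_3, y_3) = (325·211249 + 326·18·11700, 325·11700 + 18·211249) = (137311525, 7604982)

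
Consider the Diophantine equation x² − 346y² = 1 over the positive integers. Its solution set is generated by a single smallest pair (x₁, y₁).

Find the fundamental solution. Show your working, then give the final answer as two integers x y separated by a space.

√346 → a₀=18, period (1,1,1,1,36); ℓ=5 odd so k=9
a_0=18:  p_0=18·1+0=18,  q_0=18·0+1=1
a_1=1:  p_1=1·18+1=19,  q_1=1·1+0=1
a_2=1:  p_2=1·19+18=37,  q_2=1·1+1=2
…
a_4=1:  p_4=1·56+37=93,  q_4=1·3+2=5
a_5=36:  p_5=36·93+56=3404,  q_5=36·5+3=183
…
a_7=1:  p_7=1·3497+3404=6901,  q_7=1·188+183=371
a_8=1:  p_8=1·6901+3497=10398,  q_8=1·371+188=559
a_9=1:  p_9=1·10398+6901=17299,  q_9=1·559+371=930
→ (17299, 930).  Check: 17299²=299255401, 346·930²=299255400, difference 1.

17299 930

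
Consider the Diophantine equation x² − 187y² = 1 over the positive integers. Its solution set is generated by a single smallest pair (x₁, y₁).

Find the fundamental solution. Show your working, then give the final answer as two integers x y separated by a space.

1682 123

√187 → a₀=13, period (1,2,13,2,1,26); ℓ=6 even so k=5
k=0  a_k=13  p_k/q_k = 13/1
k=1  a_k=1  p_k/q_k = 14/1
…
k=3  a_k=13  p_k/q_k = 547/40
k=4  a_k=2  p_k/q_k = 1135/83
k=5  a_k=1  p_k/q_k = 1682/123
→ (1682, 123).  Check: 1682²=2829124, 187·123²=2829123, difference 1.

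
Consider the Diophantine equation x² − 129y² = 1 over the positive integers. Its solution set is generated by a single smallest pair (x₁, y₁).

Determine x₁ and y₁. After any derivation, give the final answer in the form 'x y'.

16855 1484

√129 = [11; 2,1,3,1,6,1,3,1,2,22, …], period ℓ=10 (even) → k=9
step 0: (11, 1)  from 11·(1,0) + (0,1)
step 1: (23, 2)  from 2·(11,1) + (1,0)
…
step 3: (125, 11)  from 3·(34,3) + (23,2)
…
step 5: (1079, 95)  from 6·(159,14) + (125,11)
step 6: (1238, 109)  from 1·(1079,95) + (159,14)
step 7: (4793, 422)  from 3·(1238,109) + (1079,95)
step 8: (6031, 531)  from 1·(4793,422) + (1238,109)
step 9: (16855, 1484)  from 2·(6031,531) + (4793,422)
fundamental: x₁=16855, y₁=1484  (since 284091025 − 129·2202256 = 1)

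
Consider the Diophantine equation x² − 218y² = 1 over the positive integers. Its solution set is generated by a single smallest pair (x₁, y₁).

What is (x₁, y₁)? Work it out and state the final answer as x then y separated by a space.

[14; 1,3,3,1,28] for √218; ℓ=5 ⇒ convergent index 9
step 0: (14, 1)  from 14·(1,0) + (0,1)
…
step 2: (59, 4)  from 3·(15,1) + (14,1)
…
step 4: (251, 17)  from 1·(192,13) + (59,4)
…
step 8: (96370, 6527)  from 3·(29633,2007) + (7471,506)
step 9: (126003, 8534)  from 1·(96370,6527) + (29633,2007)
fundamental: x₁=126003, y₁=8534  (since 15876756009 − 218·72829156 = 1)

126003 8534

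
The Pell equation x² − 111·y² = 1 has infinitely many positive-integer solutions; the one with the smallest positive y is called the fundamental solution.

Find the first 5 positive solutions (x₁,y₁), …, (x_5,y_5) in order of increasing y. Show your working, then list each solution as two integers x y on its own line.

295 28
174049 16520
102688615 9746772
60586108801 5750578960
35745701503975 3392831839628

√111 = [10; 1,1,6,1,1,20, …], period ℓ=6 (even) → k=5
step 0: (10, 1)  from 10·(1,0) + (0,1)
step 1: (11, 1)  from 1·(10,1) + (1,0)
step 2: (21, 2)  from 1·(11,1) + (10,1)
…
step 4: (158, 15)  from 1·(137,13) + (21,2)
step 5: (295, 28)  from 1·(158,15) + (137,13)
→ (295, 28).  Check: 295²=87025, 111·28²=87024, difference 1.
(x_2, y_2) = (295·295 + 111·28·28, 295·28 + 28·295) = (174049, 16520)
(x_3, y_3) = (295·174049 + 111·28·16520, 295·16520 + 28·174049) = (102688615, 9746772)
(x_4, y_4) = (295·102688615 + 111·28·9746772, 295·9746772 + 28·102688615) = (60586108801, 5750578960)
(x_5, y_5) = (295·60586108801 + 111·28·5750578960, 295·5750578960 + 28·60586108801) = (35745701503975, 3392831839628)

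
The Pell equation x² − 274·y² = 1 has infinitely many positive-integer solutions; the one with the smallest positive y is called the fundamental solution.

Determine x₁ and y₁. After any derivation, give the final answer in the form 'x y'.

d=274: √d = [16; 1,1,4,4,1,1,32] (ℓ=7, odd), read p_13/q_13
i=0: a=16 ⇒ p=16, q=1
…
i=3: a=4 ⇒ p=149, q=9
…
i=6: a=1 ⇒ p=1407, q=85
…
i=8: a=1 ⇒ p=47209, q=2852
…
i=10: a=4 ⇒ p=419253, q=25328
…
i=12: a=1 ⇒ p=2189276, q=132259
i=13: a=1 ⇒ p=3959299, q=239190
(x₁, y₁) = (3959299, 239190);  3959299² − 274·239190² = 1 ✓

3959299 239190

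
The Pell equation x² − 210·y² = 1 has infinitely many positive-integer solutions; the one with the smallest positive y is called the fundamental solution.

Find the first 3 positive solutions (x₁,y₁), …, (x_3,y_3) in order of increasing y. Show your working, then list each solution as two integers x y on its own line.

29 2
1681 116
97469 6726

√210 = [14; 2,28, …], period ℓ=2 (even) → k=1
k=0  a_k=14  p_k/q_k = 14/1
k=1  a_k=2  p_k/q_k = 29/2
→ (29, 2).  Check: 29²=841, 210·2²=840, difference 1.
(29+2√210)^2 = 1681 + 116√210
(29+2√210)^3 = 97469 + 6726√210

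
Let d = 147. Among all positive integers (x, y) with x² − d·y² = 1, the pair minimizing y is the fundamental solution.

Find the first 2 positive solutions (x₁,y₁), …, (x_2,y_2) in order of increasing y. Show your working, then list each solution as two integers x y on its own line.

97 8
18817 1552

√147 → a₀=12, period (8,24); ℓ=2 even so k=1
i=0: a=12 ⇒ p=12, q=1
i=1: a=8 ⇒ p=97, q=8
→ (97, 8).  Check: 97²=9409, 147·8²=9408, difference 1.
n=2: (97,8)∘(97,8) = (97·97+147·8·8, 97·8+8·97) = (18817,1552)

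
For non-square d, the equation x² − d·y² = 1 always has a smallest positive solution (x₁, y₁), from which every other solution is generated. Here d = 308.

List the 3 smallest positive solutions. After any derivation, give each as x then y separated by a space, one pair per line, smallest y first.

d=308: √d = [17; 1,1,4,1,1,34] (ℓ=6, even), read p_5/q_5
i=0: a=17 ⇒ p=17, q=1
i=1: a=1 ⇒ p=18, q=1
i=2: a=1 ⇒ p=35, q=2
i=3: a=4 ⇒ p=158, q=9
i=4: a=1 ⇒ p=193, q=11
i=5: a=1 ⇒ p=351, q=20
→ (351, 20).  Check: 351²=123201, 308·20²=123200, difference 1.
k=2:  x_2 = 351·351+308·20·20 = 246401,  y_2 = 351·20+20·351 = 14040
k=3:  x_3 = 351·246401+308·20·14040 = 172973151,  y_3 = 351·14040+20·246401 = 9856060

351 20
246401 14040
172973151 9856060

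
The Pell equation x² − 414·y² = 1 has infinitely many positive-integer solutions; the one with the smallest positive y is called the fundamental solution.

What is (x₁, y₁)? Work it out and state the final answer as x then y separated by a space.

24335 1196

√414 = [20; 2,1,7,2,7,1,2,40, …], period ℓ=8 (even) → k=7
a_0=20:  p_0=20·1+0=20,  q_0=20·0+1=1
…
a_3=7:  p_3=7·61+41=468,  q_3=7·3+2=23
…
a_6=1:  p_6=1·7447+997=8444,  q_6=1·366+49=415
a_7=2:  p_7=2·8444+7447=24335,  q_7=2·415+366=1196
(x₁, y₁) = (24335, 1196);  24335² − 414·1196² = 1 ✓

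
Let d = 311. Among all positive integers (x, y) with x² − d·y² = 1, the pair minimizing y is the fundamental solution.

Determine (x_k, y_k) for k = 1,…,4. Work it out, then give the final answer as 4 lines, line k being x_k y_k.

16883880 957397
570130807708799 32329152120720
19252040283316857636360 1091683049815963029803
650098275797375082487964044801 36863691222253451430108430560

d=311: √d = [17; 1,1,1,2,1,…,1,1,34] (ℓ=16, even), read p_15/q_15
k=0  a_k=17  p_k/q_k = 17/1
…
k=4  a_k=2  p_k/q_k = 141/8
…
k=6  a_k=6  p_k/q_k = 1305/74
k=7  a_k=3  p_k/q_k = 4109/233
…
k=14  a_k=1  p_k/q_k = 10724507/608131
k=15  a_k=1  p_k/q_k = 16883880/957397
→ (16883880, 957397).  Check: 16883880²=285065403854400, 311·957397²=285065403854399, difference 1.
(16883880+957397√311)^2 = 570130807708799 + 32329152120720√311
(16883880+957397√311)^3 = 19252040283316857636360 + 1091683049815963029803√311
(16883880+957397√311)^4 = 650098275797375082487964044801 + 36863691222253451430108430560√311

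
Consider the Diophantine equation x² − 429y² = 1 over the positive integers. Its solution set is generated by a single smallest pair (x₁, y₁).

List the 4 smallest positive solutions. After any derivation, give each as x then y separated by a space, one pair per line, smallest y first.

1524095 73584
4645731138049 224298012960
14161071197688057215 683702960124468816
43165635614076113391052801 2084056526021580302230080

d=429: √d = [20; 1,2,2,9,1,12,1,9,2,2,1,40] (ℓ=12, even), read p_11/q_11
step 0: (20, 1)  from 20·(1,0) + (0,1)
step 1: (21, 1)  from 1·(20,1) + (1,0)
step 2: (62, 3)  from 2·(21,1) + (20,1)
…
step 4: (1367, 66)  from 9·(145,7) + (62,3)
step 5: (1512, 73)  from 1·(1367,66) + (145,7)
step 6: (19511, 942)  from 12·(1512,73) + (1367,66)
step 7: (21023, 1015)  from 1·(19511,942) + (1512,73)
step 8: (208718, 10077)  from 9·(21023,1015) + (19511,942)
step 9: (438459, 21169)  from 2·(208718,10077) + (21023,1015)
step 10: (1085636, 52415)  from 2·(438459,21169) + (208718,10077)
step 11: (1524095, 73584)  from 1·(1085636,52415) + (438459,21169)
(x₁, y₁) = (1524095, 73584);  1524095² − 429·73584² = 1 ✓
n=2: (1524095,73584)∘(1524095,73584) = (1524095·1524095+429·73584·73584, 1524095·73584+73584·1524095) = (4645731138049,224298012960)
n=3: (4645731138049,224298012960)∘(1524095,73584) = (1524095·4645731138049+429·73584·224298012960, 1524095·224298012960+73584·4645731138049) = (14161071197688057215,683702960124468816)
n=4: (14161071197688057215,683702960124468816)∘(1524095,73584) = (1524095·14161071197688057215+429·73584·683702960124468816, 1524095·683702960124468816+73584·14161071197688057215) = (43165635614076113391052801,2084056526021580302230080)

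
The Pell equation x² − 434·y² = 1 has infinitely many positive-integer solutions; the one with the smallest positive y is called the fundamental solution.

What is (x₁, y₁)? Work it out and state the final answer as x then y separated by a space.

√434 → a₀=20, period (1,4,1,40); ℓ=4 even so k=3
k=0  a_k=20  p_k/q_k = 20/1
…
k=2  a_k=4  p_k/q_k = 104/5
k=3  a_k=1  p_k/q_k = 125/6
→ (125, 6).  Check: 125²=15625, 434·6²=15624, difference 1.

125 6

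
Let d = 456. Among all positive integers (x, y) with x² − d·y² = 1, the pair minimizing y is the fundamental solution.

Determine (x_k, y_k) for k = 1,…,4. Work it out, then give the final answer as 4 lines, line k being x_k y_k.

1025 48
2101249 98400
4307559425 201719952
8830494720001 413525803200

[21; 2,1,4,1,2,42] for √456; ℓ=6 ⇒ convergent index 5
k=0  a_k=21  p_k/q_k = 21/1
k=1  a_k=2  p_k/q_k = 43/2
k=2  a_k=1  p_k/q_k = 64/3
k=3  a_k=4  p_k/q_k = 299/14
k=4  a_k=1  p_k/q_k = 363/17
k=5  a_k=2  p_k/q_k = 1025/48
→ (1025, 48).  Check: 1025²=1050625, 456·48²=1050624, difference 1.
k=2:  x_2 = 1025·1025+456·48·48 = 2101249,  y_2 = 1025·48+48·1025 = 98400
k=3:  x_3 = 1025·2101249+456·48·98400 = 4307559425,  y_3 = 1025·98400+48·2101249 = 201719952
k=4:  x_4 = 1025·4307559425+456·48·201719952 = 8830494720001,  y_4 = 1025·201719952+48·4307559425 = 413525803200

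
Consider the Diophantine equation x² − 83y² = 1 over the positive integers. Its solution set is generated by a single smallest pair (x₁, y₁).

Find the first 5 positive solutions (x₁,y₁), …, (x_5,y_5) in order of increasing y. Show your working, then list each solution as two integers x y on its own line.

√83 = [9; 9,18, …], period ℓ=2 (even) → k=1
i=0: a=9 ⇒ p=9, q=1
i=1: a=9 ⇒ p=82, q=9
(x₁, y₁) = (82, 9);  82² − 83·9² = 1 ✓
n=2: (82,9)∘(82,9) = (82·82+83·9·9, 82·9+9·82) = (13447,1476)
n=3: (13447,1476)∘(82,9) = (82·13447+83·9·1476, 82·1476+9·13447) = (2205226,242055)
n=4: (2205226,242055)∘(82,9) = (82·2205226+83·9·242055, 82·242055+9·2205226) = (361643617,39695544)
n=5: (361643617,39695544)∘(82,9) = (82·361643617+83·9·39695544, 82·39695544+9·361643617) = (59307347962,6509827161)

82 9
13447 1476
2205226 242055
361643617 39695544
59307347962 6509827161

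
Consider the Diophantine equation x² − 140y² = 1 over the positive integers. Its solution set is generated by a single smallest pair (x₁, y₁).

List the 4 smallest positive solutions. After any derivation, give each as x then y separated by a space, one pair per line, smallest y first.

√140 = [11; 1,4,1,22, …], period ℓ=4 (even) → k=3
a_0=11:  p_0=11·1+0=11,  q_0=11·0+1=1
a_1=1:  p_1=1·11+1=12,  q_1=1·1+0=1
a_2=4:  p_2=4·12+11=59,  q_2=4·1+1=5
a_3=1:  p_3=1·59+12=71,  q_3=1·5+1=6
fundamental: x₁=71, y₁=6  (since 5041 − 140·36 = 1)
k=2:  x_2 = 71·71+140·6·6 = 10081,  y_2 = 71·6+6·71 = 852
k=3:  x_3 = 71·10081+140·6·852 = 1431431,  y_3 = 71·852+6·10081 = 120978
k=4:  x_4 = 71·1431431+140·6·120978 = 203253121,  y_4 = 71·120978+6·1431431 = 17178024

71 6
10081 852
1431431 120978
203253121 17178024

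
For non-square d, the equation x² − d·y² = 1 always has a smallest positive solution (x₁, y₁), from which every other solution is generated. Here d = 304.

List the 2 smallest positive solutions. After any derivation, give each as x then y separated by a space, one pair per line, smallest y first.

[17; 2,3,2,1,1,1,1,1,2,3,2,34] for √304; ℓ=12 ⇒ convergent index 11
step 0: (17, 1)  from 17·(1,0) + (0,1)
step 1: (35, 2)  from 2·(17,1) + (1,0)
step 2: (122, 7)  from 3·(35,2) + (17,1)
…
step 4: (401, 23)  from 1·(279,16) + (122,7)
…
step 7: (1761, 101)  from 1·(1081,62) + (680,39)
…
step 10: (25177, 1444)  from 3·(7445,427) + (2842,163)
step 11: (57799, 3315)  from 2·(25177,1444) + (7445,427)
→ (57799, 3315).  Check: 57799²=3340724401, 304·3315²=3340724400, difference 1.
k=2:  x_2 = 57799·57799+304·3315·3315 = 6681448801,  y_2 = 57799·3315+3315·57799 = 383207370

57799 3315
6681448801 383207370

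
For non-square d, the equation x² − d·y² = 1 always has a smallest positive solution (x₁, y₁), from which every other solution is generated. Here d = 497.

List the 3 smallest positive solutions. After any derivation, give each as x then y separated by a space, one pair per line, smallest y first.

√497 → a₀=22, period (3,2,2,5,6,5,2,2,3,44); ℓ=10 even so k=9
step 0: (22, 1)  from 22·(1,0) + (0,1)
…
step 3: (379, 17)  from 2·(156,7) + (67,3)
step 4: (2051, 92)  from 5·(379,17) + (156,7)
…
step 7: (143637, 6443)  from 2·(65476,2937) + (12685,569)
step 8: (352750, 15823)  from 2·(143637,6443) + (65476,2937)
step 9: (1201887, 53912)  from 3·(352750,15823) + (143637,6443)
(x₁, y₁) = (1201887, 53912);  1201887² − 497·53912² = 1 ✓
(1201887+53912√497)^2 = 2889064721537 + 129592263888√497
(1201887+53912√497)^3 = 6944658661946678751 + 311510514535059400√497

1201887 53912
2889064721537 129592263888
6944658661946678751 311510514535059400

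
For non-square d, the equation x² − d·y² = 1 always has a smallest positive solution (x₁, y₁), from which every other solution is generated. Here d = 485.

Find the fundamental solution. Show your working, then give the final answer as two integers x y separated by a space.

d=485: √d = [22; 44] (ℓ=1, odd), read p_1/q_1
k=0  a_k=22  p_k/q_k = 22/1
k=1  a_k=44  p_k/q_k = 969/44
fundamental: x₁=969, y₁=44  (since 938961 − 485·1936 = 1)

969 44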